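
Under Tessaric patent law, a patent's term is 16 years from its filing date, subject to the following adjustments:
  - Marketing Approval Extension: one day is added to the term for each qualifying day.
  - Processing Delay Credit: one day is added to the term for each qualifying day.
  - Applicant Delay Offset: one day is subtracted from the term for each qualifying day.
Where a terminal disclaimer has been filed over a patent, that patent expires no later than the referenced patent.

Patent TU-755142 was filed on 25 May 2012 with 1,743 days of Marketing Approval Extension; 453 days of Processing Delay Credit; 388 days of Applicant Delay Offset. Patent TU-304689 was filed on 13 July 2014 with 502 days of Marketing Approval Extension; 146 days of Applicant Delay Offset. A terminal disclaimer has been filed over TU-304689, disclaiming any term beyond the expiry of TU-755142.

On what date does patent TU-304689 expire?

Natural term of TU-304689:
  Base: filing + 16 years → 13 July 2030.
  Marketing Approval Extension: +502 days → 27 November 2031.
  Applicant Delay Offset: −146 days → 4 July 2031.
Expiry of referenced patent TU-755142:
  Base: filing + 16 years → 25 May 2028.
  Marketing Approval Extension: +1743 days → 3 March 2033.
  Processing Delay Credit: +453 days → 30 May 2034.
  Applicant Delay Offset: −388 days → 7 May 2033.
Terminal disclaimer: TU-304689 expires on the earlier of 4 July 2031 and 7 May 2033.

2031-07-04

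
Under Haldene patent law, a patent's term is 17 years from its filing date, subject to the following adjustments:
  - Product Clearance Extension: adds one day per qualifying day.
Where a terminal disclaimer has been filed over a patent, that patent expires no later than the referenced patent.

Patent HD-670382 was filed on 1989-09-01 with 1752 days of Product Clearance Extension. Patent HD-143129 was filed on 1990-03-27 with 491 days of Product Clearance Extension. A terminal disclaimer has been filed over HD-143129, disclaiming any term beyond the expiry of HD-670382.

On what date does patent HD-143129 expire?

2008-07-30

Natural term of HD-143129:
  Base: filing + 17 years → 27 March 2007.
  Product Clearance Extension: +491 days → 30 July 2008.
Expiry of referenced patent HD-670382:
  Base: filing + 17 years → 1 September 2006.
  Product Clearance Extension: +1752 days → 19 June 2011.
Terminal disclaimer: HD-143129 expires on the earlier of 30 July 2008 and 19 June 2011.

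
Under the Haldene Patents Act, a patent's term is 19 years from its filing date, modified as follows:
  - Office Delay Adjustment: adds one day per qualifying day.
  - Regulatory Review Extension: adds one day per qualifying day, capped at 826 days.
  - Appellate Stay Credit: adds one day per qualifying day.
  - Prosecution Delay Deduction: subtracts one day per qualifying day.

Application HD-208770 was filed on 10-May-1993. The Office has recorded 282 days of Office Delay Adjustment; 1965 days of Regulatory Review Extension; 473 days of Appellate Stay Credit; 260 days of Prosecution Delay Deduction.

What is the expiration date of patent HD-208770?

2015-12-22

Base term: filing date + 19 years → 10 May 2012.
Office Delay Adjustment: +282 days → 16 February 2013.
Regulatory Review Extension: 1965 days claimed exceeds the 826-day cap, so +826 days → 23 May 2015.
Appellate Stay Credit: +473 days → 7 September 2016.
Prosecution Delay Deduction: −260 days → 22 December 2015.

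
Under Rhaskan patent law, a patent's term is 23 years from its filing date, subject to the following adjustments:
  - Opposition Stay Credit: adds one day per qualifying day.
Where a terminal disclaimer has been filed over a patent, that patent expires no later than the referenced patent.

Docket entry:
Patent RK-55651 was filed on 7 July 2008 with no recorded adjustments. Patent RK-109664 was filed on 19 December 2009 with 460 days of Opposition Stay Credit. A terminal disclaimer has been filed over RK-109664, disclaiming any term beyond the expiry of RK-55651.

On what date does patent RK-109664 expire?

Natural term of RK-109664:
  Base: filing + 23 years → 19 December 2032.
  Opposition Stay Credit: +460 days → 24 March 2034.
Expiry of referenced patent RK-55651:
  Base: filing + 23 years → 7 July 2031.
Terminal disclaimer: RK-109664 expires on the earlier of 24 March 2034 and 7 July 2031.

July 7, 2031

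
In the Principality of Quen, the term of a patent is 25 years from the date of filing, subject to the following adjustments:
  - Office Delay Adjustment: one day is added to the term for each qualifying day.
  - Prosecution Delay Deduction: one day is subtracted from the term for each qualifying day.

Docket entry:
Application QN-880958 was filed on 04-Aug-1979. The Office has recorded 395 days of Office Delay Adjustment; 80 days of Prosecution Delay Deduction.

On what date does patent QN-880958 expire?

Base term: filing date + 25 years → 4 August 2004.
Office Delay Adjustment: +395 days → 3 September 2005.
Prosecution Delay Deduction: −80 days → 15 June 2005.

June 15, 2005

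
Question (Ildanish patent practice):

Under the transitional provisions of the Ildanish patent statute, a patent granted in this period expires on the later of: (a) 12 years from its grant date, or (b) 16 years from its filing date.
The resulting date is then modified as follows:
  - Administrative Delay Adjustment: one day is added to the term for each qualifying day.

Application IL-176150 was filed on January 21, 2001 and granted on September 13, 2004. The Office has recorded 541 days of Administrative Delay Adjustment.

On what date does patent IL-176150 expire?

(a) grant + 12 years → 13 September 2016.
(b) filing + 16 years → 21 January 2017.
Later of the two: 21 January 2017.
Administrative Delay Adjustment: +541 days → 16 July 2018.

2018-07-16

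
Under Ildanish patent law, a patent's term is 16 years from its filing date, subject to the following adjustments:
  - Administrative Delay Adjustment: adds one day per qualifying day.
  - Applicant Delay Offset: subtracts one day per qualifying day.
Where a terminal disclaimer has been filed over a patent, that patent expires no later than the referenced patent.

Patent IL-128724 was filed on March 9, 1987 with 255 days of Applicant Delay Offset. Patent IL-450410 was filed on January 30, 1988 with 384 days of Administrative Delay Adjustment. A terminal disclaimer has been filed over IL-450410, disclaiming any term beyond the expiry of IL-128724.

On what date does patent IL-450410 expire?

June 27, 2002

Natural term of IL-450410:
  Base: filing + 16 years → 30 January 2004.
  Administrative Delay Adjustment: +384 days → 17 February 2005.
Expiry of referenced patent IL-128724:
  Base: filing + 16 years → 9 March 2003.
  Applicant Delay Offset: −255 days → 27 June 2002.
Terminal disclaimer: IL-450410 expires on the earlier of 17 February 2005 and 27 June 2002.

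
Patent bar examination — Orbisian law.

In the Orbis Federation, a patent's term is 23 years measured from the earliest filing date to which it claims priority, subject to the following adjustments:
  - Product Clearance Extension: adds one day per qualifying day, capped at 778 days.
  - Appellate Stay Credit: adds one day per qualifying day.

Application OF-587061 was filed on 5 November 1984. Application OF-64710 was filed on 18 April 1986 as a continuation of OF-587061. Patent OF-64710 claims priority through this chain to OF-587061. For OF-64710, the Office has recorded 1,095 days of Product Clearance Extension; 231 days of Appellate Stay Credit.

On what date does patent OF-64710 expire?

2010-08-10

Earliest priority filing: 5 November 1984.
Base term: 5 November 1984 + 23 years → 5 November 2007.
Product Clearance Extension: 1095 days claimed exceeds the 778-day cap, so +778 days → 22 December 2009.
Appellate Stay Credit: +231 days → 10 August 2010.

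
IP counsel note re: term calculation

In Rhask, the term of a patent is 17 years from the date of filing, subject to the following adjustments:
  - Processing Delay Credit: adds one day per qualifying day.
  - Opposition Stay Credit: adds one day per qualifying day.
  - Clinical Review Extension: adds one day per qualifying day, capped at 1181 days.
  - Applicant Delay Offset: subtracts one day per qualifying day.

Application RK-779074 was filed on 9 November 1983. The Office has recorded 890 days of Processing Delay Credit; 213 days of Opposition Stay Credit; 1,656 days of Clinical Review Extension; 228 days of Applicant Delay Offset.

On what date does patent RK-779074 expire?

2006-06-27

Base term: filing date + 17 years → 9 November 2000.
Processing Delay Credit: +890 days → 18 April 2003.
Opposition Stay Credit: +213 days → 17 November 2003.
Clinical Review Extension: 1656 days claimed exceeds the 1181-day cap, so +1181 days → 10 February 2007.
Applicant Delay Offset: −228 days → 27 June 2006.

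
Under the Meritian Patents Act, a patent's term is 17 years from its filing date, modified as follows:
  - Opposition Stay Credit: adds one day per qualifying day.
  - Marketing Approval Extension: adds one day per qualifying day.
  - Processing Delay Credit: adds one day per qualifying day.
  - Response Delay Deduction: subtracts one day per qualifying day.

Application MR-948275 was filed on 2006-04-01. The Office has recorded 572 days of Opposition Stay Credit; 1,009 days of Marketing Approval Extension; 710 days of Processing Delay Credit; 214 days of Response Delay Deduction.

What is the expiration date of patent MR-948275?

2028-12-07

Base term: filing date + 17 years → 1 April 2023.
Opposition Stay Credit: +572 days → 24 October 2024.
Marketing Approval Extension: +1009 days → 30 July 2027.
Processing Delay Credit: +710 days → 9 July 2029.
Response Delay Deduction: −214 days → 7 December 2028.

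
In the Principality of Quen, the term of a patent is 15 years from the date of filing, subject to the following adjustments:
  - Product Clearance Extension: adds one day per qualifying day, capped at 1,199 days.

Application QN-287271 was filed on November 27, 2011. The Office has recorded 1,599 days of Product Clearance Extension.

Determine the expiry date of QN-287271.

2030-03-10

Base term: filing date + 15 years → 27 November 2026.
Product Clearance Extension: 1599 days claimed exceeds the 1199-day cap, so +1199 days → 10 March 2030.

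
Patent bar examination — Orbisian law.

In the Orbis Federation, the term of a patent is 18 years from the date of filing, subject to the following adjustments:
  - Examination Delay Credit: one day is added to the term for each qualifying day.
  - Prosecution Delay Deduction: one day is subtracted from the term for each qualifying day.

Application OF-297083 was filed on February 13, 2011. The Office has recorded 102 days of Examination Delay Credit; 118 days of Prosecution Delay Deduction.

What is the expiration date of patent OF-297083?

Base term: filing date + 18 years → 13 February 2029.
Examination Delay Credit: +102 days → 26 May 2029.
Prosecution Delay Deduction: −118 days → 28 January 2029.

2029-01-28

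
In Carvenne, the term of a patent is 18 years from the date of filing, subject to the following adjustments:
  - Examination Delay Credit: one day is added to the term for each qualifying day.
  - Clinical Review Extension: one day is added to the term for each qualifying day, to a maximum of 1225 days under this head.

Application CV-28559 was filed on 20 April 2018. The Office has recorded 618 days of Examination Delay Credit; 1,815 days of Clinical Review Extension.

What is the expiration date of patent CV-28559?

2041-05-07

Base term: filing date + 18 years → 20 April 2036.
Examination Delay Credit: +618 days → 29 December 2037.
Clinical Review Extension: 1815 days claimed exceeds the 1225-day cap, so +1225 days → 7 May 2041.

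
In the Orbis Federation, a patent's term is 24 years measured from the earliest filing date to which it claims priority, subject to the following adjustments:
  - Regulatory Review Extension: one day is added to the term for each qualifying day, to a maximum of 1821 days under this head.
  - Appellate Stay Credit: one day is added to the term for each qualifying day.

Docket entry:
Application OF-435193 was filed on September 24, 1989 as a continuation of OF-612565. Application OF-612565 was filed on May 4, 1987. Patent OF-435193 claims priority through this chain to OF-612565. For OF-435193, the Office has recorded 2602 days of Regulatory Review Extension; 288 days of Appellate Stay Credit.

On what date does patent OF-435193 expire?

February 10, 2017

Earliest priority filing: 4 May 1987.
Base term: 4 May 1987 + 24 years → 4 May 2011.
Regulatory Review Extension: 2602 days claimed exceeds the 1821-day cap, so +1821 days → 28 April 2016.
Appellate Stay Credit: +288 days → 10 February 2017.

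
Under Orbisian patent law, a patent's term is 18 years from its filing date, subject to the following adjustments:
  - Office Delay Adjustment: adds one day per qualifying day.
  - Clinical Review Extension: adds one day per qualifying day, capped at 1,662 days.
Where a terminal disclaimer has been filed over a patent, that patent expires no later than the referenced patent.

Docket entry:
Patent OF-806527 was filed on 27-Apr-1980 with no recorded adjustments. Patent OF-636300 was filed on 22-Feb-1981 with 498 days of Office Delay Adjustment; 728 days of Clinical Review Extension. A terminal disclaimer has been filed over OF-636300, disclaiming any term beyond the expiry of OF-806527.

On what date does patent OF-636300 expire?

Natural term of OF-636300:
  Base: filing + 18 years → 22 February 1999.
  Office Delay Adjustment: +498 days → 4 July 2000.
  Clinical Review Extension: 728 days (within the 1662-day cap) → +728 days → 2 July 2002.
Expiry of referenced patent OF-806527:
  Base: filing + 18 years → 27 April 1998.
Terminal disclaimer: OF-636300 expires on the earlier of 2 July 2002 and 27 April 1998.

1998-04-27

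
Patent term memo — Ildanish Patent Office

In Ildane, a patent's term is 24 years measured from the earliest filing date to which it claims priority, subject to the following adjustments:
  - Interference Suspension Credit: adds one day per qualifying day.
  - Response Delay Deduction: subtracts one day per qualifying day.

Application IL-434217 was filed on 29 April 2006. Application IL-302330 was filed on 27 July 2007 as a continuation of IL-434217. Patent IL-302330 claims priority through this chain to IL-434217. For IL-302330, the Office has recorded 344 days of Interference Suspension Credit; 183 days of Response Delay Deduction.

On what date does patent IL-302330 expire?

Earliest priority filing: 29 April 2006.
Base term: 29 April 2006 + 24 years → 29 April 2030.
Interference Suspension Credit: +344 days → 8 April 2031.
Response Delay Deduction: −183 days → 7 October 2030.

2030-10-07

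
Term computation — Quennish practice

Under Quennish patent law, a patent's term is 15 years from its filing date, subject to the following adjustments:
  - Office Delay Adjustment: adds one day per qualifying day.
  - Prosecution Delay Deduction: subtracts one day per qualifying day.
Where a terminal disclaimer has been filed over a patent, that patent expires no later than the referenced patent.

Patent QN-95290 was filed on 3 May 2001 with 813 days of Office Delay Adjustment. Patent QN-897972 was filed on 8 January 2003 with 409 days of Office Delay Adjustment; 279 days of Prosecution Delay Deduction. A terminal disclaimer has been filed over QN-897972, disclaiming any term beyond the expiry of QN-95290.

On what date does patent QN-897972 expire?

2018-05-18

Natural term of QN-897972:
  Base: filing + 15 years → 8 January 2018.
  Office Delay Adjustment: +409 days → 21 February 2019.
  Prosecution Delay Deduction: −279 days → 18 May 2018.
Expiry of referenced patent QN-95290:
  Base: filing + 15 years → 3 May 2016.
  Office Delay Adjustment: +813 days → 25 July 2018.
Terminal disclaimer: QN-897972 expires on the earlier of 18 May 2018 and 25 July 2018.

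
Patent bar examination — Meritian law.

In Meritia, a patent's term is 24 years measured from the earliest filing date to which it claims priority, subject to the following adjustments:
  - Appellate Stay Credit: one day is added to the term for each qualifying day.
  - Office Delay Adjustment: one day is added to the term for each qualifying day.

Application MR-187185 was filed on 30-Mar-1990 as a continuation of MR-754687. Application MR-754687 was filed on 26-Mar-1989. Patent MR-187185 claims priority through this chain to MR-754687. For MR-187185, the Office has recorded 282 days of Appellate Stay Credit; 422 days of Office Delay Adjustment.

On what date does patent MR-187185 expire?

February 28, 2015

Earliest priority filing: 26 March 1989.
Base term: 26 March 1989 + 24 years → 26 March 2013.
Appellate Stay Credit: +282 days → 2 January 2014.
Office Delay Adjustment: +422 days → 28 February 2015.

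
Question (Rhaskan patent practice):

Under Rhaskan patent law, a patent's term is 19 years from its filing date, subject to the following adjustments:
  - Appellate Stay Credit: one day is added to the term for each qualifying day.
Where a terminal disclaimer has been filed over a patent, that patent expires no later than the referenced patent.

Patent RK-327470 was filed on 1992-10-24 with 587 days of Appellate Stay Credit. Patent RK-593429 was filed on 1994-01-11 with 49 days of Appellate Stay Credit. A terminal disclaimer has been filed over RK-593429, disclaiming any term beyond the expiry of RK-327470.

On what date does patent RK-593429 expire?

2013-03-01

Natural term of RK-593429:
  Base: filing + 19 years → 11 January 2013.
  Appellate Stay Credit: +49 days → 1 March 2013.
Expiry of referenced patent RK-327470:
  Base: filing + 19 years → 24 October 2011.
  Appellate Stay Credit: +587 days → 2 June 2013.
Terminal disclaimer: RK-593429 expires on the earlier of 1 March 2013 and 2 June 2013.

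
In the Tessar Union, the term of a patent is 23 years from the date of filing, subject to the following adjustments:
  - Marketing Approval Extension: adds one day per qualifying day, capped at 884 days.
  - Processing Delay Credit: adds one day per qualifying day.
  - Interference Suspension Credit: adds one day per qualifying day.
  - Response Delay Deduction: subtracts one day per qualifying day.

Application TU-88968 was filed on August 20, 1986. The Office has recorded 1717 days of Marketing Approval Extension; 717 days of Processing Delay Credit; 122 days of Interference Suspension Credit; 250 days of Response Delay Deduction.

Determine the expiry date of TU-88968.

September 1, 2013

Base term: filing date + 23 years → 20 August 2009.
Marketing Approval Extension: 1717 days claimed exceeds the 884-day cap, so +884 days → 21 January 2012.
Processing Delay Credit: +717 days → 7 January 2014.
Interference Suspension Credit: +122 days → 9 May 2014.
Response Delay Deduction: −250 days → 1 September 2013.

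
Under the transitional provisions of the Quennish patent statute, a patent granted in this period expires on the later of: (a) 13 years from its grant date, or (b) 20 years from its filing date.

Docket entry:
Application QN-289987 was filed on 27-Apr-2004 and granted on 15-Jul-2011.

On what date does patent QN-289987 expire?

(a) grant + 13 years → 15 July 2024.
(b) filing + 20 years → 27 April 2024.
Later of the two: 15 July 2024.

July 15, 2024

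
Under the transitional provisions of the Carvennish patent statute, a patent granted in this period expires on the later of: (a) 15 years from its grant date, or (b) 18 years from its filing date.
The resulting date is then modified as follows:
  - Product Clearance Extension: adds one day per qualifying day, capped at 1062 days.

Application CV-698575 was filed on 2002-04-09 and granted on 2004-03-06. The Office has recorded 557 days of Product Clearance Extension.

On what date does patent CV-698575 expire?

October 18, 2021

(a) grant + 15 years → 6 March 2019.
(b) filing + 18 years → 9 April 2020.
Later of the two: 9 April 2020.
Product Clearance Extension: 557 days (within the 1062-day cap) → +557 days → 18 October 2021.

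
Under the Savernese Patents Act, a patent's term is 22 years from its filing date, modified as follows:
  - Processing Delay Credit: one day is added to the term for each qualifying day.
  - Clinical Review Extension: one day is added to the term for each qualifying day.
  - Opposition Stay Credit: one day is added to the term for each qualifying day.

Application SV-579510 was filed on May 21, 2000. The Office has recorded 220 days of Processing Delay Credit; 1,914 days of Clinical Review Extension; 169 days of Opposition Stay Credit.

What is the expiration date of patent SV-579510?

Base term: filing date + 22 years → 21 May 2022.
Processing Delay Credit: +220 days → 27 December 2022.
Clinical Review Extension: +1914 days → 24 March 2028.
Opposition Stay Credit: +169 days → 9 September 2028.

September 9, 2028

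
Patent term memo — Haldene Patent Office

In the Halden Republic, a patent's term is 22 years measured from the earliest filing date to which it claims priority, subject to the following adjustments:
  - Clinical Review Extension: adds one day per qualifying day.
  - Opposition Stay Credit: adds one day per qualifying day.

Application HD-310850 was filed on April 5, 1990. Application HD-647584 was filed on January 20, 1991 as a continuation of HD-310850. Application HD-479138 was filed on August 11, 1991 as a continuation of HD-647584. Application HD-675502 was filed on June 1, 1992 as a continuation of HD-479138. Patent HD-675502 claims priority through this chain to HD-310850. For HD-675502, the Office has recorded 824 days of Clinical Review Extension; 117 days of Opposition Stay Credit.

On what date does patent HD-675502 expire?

Earliest priority filing: 5 April 1990.
Base term: 5 April 1990 + 22 years → 5 April 2012.
Clinical Review Extension: +824 days → 8 July 2014.
Opposition Stay Credit: +117 days → 2 November 2014.

2014-11-02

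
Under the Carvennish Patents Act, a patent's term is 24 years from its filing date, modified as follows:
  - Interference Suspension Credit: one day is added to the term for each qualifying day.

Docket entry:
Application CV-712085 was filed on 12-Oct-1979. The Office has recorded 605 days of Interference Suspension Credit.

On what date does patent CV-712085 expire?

June 8, 2005

Base term: filing date + 24 years → 12 October 2003.
Interference Suspension Credit: +605 days → 8 June 2005.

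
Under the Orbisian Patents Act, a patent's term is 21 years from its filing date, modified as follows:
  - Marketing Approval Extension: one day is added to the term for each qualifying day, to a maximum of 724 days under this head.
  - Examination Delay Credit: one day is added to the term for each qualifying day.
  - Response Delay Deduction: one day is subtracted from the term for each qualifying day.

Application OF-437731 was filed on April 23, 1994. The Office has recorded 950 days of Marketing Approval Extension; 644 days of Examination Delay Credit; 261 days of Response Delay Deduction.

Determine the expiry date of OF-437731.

Base term: filing date + 21 years → 23 April 2015.
Marketing Approval Extension: 950 days claimed exceeds the 724-day cap, so +724 days → 16 April 2017.
Examination Delay Credit: +644 days → 20 January 2019.
Response Delay Deduction: −261 days → 4 May 2018.

May 4, 2018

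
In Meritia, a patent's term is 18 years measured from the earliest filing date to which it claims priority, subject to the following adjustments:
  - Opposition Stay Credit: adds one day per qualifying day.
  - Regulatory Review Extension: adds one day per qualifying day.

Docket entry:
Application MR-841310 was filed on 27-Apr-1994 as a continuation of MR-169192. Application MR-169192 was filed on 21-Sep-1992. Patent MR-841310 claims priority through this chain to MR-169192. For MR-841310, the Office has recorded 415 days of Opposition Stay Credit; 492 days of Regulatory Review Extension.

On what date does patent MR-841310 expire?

2013-03-16

Earliest priority filing: 21 September 1992.
Base term: 21 September 1992 + 18 years → 21 September 2010.
Opposition Stay Credit: +415 days → 10 November 2011.
Regulatory Review Extension: +492 days → 16 March 2013.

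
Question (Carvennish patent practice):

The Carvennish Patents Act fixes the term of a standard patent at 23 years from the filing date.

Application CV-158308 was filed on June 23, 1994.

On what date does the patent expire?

Filing date + 23 years → 23 June 2017.

2017-06-23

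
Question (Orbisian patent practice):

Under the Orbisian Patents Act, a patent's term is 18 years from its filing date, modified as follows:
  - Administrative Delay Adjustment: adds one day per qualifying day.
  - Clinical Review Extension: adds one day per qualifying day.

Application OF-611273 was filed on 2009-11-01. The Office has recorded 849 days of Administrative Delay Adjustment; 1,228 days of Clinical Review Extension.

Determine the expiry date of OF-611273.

2033-07-09

Base term: filing date + 18 years → 1 November 2027.
Administrative Delay Adjustment: +849 days → 27 February 2030.
Clinical Review Extension: +1228 days → 9 July 2033.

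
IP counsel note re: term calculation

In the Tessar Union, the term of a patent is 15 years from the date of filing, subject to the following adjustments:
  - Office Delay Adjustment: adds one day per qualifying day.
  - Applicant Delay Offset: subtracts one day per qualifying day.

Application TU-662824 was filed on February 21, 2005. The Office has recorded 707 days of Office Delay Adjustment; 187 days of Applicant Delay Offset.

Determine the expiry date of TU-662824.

2021-07-25

Base term: filing date + 15 years → 21 February 2020.
Office Delay Adjustment: +707 days → 28 January 2022.
Applicant Delay Offset: −187 days → 25 July 2021.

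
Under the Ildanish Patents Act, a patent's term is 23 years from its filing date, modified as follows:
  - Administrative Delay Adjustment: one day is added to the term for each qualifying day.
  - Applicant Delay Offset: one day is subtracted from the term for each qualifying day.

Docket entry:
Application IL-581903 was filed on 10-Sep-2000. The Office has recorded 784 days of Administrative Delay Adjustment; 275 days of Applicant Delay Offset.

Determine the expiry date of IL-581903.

Base term: filing date + 23 years → 10 September 2023.
Administrative Delay Adjustment: +784 days → 2 November 2025.
Applicant Delay Offset: −275 days → 31 January 2025.

January 31, 2025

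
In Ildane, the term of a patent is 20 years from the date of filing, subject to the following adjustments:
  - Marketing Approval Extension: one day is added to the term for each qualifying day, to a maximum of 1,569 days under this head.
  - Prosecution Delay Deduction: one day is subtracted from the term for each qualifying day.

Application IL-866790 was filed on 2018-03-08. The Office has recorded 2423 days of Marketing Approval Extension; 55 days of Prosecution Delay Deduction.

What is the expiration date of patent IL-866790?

Base term: filing date + 20 years → 8 March 2038.
Marketing Approval Extension: 2423 days claimed exceeds the 1569-day cap, so +1569 days → 24 June 2042.
Prosecution Delay Deduction: −55 days → 30 April 2042.

April 30, 2042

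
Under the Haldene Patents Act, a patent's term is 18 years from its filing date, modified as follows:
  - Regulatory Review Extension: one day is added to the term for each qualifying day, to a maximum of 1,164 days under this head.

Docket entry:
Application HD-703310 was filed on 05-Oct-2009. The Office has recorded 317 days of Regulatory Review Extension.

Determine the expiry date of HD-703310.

2028-08-17

Base term: filing date + 18 years → 5 October 2027.
Regulatory Review Extension: 317 days (within the 1164-day cap) → +317 days → 17 August 2028.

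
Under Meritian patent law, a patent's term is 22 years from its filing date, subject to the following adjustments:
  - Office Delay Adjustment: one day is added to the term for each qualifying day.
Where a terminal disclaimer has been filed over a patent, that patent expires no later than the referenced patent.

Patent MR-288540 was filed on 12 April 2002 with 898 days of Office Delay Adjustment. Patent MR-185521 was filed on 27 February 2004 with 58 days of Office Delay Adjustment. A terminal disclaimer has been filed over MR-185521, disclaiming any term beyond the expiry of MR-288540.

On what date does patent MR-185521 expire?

April 26, 2026

Natural term of MR-185521:
  Base: filing + 22 years → 27 February 2026.
  Office Delay Adjustment: +58 days → 26 April 2026.
Expiry of referenced patent MR-288540:
  Base: filing + 22 years → 12 April 2024.
  Office Delay Adjustment: +898 days → 27 September 2026.
Terminal disclaimer: MR-185521 expires on the earlier of 26 April 2026 and 27 September 2026.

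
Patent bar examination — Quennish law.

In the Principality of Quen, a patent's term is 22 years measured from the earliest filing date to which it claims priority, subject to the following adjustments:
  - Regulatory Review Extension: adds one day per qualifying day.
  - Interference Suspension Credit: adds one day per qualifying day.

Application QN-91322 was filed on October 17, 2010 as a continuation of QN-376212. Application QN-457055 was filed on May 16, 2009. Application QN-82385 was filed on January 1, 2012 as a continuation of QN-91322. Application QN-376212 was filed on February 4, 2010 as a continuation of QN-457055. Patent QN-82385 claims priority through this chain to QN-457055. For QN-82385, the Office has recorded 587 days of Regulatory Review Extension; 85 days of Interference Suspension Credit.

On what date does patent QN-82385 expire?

March 18, 2033

Earliest priority filing: 16 May 2009.
Base term: 16 May 2009 + 22 years → 16 May 2031.
Regulatory Review Extension: +587 days → 23 December 2032.
Interference Suspension Credit: +85 days → 18 March 2033.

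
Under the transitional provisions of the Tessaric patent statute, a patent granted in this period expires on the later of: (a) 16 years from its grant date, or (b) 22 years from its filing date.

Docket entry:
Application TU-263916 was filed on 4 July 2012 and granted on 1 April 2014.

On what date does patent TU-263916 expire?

2034-07-04

(a) grant + 16 years → 1 April 2030.
(b) filing + 22 years → 4 July 2034.
Later of the two: 4 July 2034.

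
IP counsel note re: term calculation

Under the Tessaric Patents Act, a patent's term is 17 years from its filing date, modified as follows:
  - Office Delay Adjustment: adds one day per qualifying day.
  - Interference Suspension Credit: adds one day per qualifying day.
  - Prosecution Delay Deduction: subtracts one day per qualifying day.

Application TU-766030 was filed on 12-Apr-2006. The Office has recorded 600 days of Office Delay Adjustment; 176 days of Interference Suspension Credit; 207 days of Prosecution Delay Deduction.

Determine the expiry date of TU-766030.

Base term: filing date + 17 years → 12 April 2023.
Office Delay Adjustment: +600 days → 2 December 2024.
Interference Suspension Credit: +176 days → 27 May 2025.
Prosecution Delay Deduction: −207 days → 1 November 2024.

2024-11-01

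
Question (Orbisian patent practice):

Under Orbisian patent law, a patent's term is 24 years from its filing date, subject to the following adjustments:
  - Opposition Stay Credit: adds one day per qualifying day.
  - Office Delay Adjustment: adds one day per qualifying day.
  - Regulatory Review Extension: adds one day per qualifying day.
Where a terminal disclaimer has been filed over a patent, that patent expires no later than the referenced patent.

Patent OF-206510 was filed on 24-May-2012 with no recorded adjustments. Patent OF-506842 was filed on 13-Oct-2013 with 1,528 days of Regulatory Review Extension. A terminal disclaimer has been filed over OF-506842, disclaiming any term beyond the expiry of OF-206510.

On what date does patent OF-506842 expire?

May 24, 2036

Natural term of OF-506842:
  Base: filing + 24 years → 13 October 2037.
  Regulatory Review Extension: +1528 days → 19 December 2041.
Expiry of referenced patent OF-206510:
  Base: filing + 24 years → 24 May 2036.
Terminal disclaimer: OF-506842 expires on the earlier of 19 December 2041 and 24 May 2036.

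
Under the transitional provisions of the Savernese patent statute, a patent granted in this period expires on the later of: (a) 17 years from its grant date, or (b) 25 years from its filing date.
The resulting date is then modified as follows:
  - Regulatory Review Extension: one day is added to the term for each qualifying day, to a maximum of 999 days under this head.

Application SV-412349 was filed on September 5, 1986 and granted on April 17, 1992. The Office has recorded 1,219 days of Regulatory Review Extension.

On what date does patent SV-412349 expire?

May 31, 2014

(a) grant + 17 years → 17 April 2009.
(b) filing + 25 years → 5 September 2011.
Later of the two: 5 September 2011.
Regulatory Review Extension: 1219 days claimed exceeds the 999-day cap, so +999 days → 31 May 2014.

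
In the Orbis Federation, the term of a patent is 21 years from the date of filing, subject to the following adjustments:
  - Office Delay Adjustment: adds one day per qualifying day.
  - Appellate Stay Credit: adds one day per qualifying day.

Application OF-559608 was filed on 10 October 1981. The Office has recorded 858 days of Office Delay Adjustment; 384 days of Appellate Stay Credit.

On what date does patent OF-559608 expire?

Base term: filing date + 21 years → 10 October 2002.
Office Delay Adjustment: +858 days → 14 February 2005.
Appellate Stay Credit: +384 days → 5 March 2006.

2006-03-05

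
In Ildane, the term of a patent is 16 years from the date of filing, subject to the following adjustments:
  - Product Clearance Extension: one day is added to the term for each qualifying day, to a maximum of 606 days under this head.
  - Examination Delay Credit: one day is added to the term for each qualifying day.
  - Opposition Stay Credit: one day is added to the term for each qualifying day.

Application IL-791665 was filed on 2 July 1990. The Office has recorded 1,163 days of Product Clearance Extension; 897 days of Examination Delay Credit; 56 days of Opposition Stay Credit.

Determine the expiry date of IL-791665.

October 8, 2010

Base term: filing date + 16 years → 2 July 2006.
Product Clearance Extension: 1163 days claimed exceeds the 606-day cap, so +606 days → 28 February 2008.
Examination Delay Credit: +897 days → 13 August 2010.
Opposition Stay Credit: +56 days → 8 October 2010.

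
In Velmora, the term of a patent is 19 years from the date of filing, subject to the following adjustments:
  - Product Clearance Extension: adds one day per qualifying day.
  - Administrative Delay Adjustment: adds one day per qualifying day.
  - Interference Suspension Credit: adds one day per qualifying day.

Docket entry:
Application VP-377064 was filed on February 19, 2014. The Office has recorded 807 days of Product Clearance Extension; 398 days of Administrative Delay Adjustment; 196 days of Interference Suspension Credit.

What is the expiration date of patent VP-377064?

2036-12-21

Base term: filing date + 19 years → 19 February 2033.
Product Clearance Extension: +807 days → 7 May 2035.
Administrative Delay Adjustment: +398 days → 8 June 2036.
Interference Suspension Credit: +196 days → 21 December 2036.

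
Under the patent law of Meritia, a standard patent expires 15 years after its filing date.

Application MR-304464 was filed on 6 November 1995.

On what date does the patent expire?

2010-11-06

Filing date + 15 years → 6 November 2010.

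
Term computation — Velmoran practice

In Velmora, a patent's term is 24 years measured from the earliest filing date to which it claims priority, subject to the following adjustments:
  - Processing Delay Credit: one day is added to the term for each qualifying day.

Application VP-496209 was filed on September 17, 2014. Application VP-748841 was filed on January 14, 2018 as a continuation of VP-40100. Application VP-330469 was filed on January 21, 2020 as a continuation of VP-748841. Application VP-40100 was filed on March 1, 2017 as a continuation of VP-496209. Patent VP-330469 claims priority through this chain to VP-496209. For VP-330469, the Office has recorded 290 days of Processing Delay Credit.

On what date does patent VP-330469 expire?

Earliest priority filing: 17 September 2014.
Base term: 17 September 2014 + 24 years → 17 September 2038.
Processing Delay Credit: +290 days → 4 July 2039.

2039-07-04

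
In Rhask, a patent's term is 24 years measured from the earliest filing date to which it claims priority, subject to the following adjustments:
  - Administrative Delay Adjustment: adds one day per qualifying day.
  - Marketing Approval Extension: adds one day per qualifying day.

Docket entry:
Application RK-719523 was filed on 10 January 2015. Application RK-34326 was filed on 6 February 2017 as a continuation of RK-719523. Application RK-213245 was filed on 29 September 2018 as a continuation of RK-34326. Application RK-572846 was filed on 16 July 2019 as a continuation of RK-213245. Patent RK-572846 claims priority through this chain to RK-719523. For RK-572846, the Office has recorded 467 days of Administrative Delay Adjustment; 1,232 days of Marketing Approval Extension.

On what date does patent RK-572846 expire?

Earliest priority filing: 10 January 2015.
Base term: 10 January 2015 + 24 years → 10 January 2039.
Administrative Delay Adjustment: +467 days → 21 April 2040.
Marketing Approval Extension: +1232 days → 5 September 2043.

2043-09-05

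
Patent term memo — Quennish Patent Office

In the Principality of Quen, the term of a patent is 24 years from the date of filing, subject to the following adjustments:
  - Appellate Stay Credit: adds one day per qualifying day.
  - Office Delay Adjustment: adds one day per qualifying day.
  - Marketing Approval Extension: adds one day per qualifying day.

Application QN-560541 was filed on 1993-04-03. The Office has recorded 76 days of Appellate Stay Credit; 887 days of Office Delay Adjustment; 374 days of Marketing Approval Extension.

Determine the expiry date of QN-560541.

Base term: filing date + 24 years → 3 April 2017.
Appellate Stay Credit: +76 days → 18 June 2017.
Office Delay Adjustment: +887 days → 22 November 2019.
Marketing Approval Extension: +374 days → 30 November 2020.

November 30, 2020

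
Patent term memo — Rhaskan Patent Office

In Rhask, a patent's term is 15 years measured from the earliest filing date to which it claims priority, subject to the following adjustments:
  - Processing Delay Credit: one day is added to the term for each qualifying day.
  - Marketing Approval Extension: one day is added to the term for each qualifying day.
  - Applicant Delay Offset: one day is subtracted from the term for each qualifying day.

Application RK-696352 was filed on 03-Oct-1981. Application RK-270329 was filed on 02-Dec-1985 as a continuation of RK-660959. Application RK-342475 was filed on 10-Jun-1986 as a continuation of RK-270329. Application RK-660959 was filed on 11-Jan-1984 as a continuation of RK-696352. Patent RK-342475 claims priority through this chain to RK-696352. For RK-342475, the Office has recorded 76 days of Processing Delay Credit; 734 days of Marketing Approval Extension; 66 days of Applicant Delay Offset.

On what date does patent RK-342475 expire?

Earliest priority filing: 3 October 1981.
Base term: 3 October 1981 + 15 years → 3 October 1996.
Processing Delay Credit: +76 days → 18 December 1996.
Marketing Approval Extension: +734 days → 22 December 1998.
Applicant Delay Offset: −66 days → 17 October 1998.

October 17, 1998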